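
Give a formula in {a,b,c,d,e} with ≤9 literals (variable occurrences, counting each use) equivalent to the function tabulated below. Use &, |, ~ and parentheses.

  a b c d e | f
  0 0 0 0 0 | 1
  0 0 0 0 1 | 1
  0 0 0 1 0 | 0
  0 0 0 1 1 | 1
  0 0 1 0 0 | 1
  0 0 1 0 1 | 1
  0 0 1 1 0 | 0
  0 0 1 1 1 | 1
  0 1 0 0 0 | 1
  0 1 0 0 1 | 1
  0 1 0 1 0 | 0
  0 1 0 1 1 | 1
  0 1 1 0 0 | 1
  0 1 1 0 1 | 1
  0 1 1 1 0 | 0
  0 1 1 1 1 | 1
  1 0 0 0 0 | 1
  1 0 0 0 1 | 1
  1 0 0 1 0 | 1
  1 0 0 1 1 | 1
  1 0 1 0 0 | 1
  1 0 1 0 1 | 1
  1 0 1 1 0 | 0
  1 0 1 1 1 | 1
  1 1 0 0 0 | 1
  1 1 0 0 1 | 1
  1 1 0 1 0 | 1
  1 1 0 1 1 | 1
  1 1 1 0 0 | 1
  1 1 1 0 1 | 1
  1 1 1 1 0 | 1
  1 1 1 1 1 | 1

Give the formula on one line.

  ~d = 11001100110011001100110011001100
  (~d | e) = 11011101110111011101110111011101
  ~e = 10101010101010101010101010101010
  ~b = 11111111000000001111111100000000
  (~b & e) = 01010101000000000101010100000000
  (a | (~b & e)) = 01010101000000001111111111111111
  (~e & (a | (~b & e))) = 00000000000000001010101010101010
  ((~e & (a | (~b & e))) | e) = 01010101010101011111111111111111
  ~c = 11110000111100001111000011110000
  (~c | b) = 11110000111111111111000011111111
  (((~e & (a | (~b & e))) | e) & (~c | b)) = 01010000010101011111000011111111
  ((~d | e) | (((~e & (a | (~b & e))) | e) & (~c | b))) = 11011101110111011111110111111111

((~d | e) | (((~e & (a | (~b & e))) | e) & (~c | b)))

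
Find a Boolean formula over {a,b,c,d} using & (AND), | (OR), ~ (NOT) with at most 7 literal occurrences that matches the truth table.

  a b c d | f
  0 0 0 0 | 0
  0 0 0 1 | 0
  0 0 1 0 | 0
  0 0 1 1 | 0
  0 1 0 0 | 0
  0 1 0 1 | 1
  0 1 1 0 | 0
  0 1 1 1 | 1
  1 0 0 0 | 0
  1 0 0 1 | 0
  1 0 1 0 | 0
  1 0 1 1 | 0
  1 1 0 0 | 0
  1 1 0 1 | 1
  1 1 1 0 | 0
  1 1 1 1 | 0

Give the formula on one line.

  ~b = 1111000011110000
  (d | ~b) = 1111010111110101
  ~c = 1100110011001100
  (d & ~c) = 0100010001000100
  ~a = 1111111100000000
  ((d & ~c) | ~a) = 1111111101000100
  (((d & ~c) | ~a) & b) = 0000111100000100
  ((d | ~b) & (((d & ~c) | ~a) & b)) = 0000010100000100

((d | ~b) & (((d & ~c) | ~a) & b))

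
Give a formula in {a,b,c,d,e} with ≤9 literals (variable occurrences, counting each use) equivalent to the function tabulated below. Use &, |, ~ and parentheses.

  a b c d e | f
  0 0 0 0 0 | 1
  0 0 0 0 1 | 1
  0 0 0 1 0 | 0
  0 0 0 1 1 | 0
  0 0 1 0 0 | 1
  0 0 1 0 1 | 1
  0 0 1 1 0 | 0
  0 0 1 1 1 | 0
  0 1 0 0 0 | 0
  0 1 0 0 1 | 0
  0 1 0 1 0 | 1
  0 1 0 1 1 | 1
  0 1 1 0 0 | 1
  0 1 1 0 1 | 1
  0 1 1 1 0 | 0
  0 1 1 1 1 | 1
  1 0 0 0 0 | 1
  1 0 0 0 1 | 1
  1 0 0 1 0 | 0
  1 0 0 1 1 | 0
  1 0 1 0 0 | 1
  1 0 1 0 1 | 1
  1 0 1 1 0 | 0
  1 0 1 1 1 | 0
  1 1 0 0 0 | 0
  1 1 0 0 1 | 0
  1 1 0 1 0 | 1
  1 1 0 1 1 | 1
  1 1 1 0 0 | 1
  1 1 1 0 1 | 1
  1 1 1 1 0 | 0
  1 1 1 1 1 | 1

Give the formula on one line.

(((b & e) | (~d | (b & (~c & d)))) & ((~b | c) | d))

  (b & e) = 00000000010101010000000001010101
  ~d = 11001100110011001100110011001100
  ~c = 11110000111100001111000011110000
  (~c & d) = 00110000001100000011000000110000
  (b & (~c & d)) = 00000000001100000000000000110000
  (~d | (b & (~c & d))) = 11001100111111001100110011111100
  ((b & e) | (~d | (b & (~c & d)))) = 11001100111111011100110011111101
  ~b = 11111111000000001111111100000000
  (~b | c) = 11111111000011111111111100001111
  ((~b | c) | d) = 11111111001111111111111100111111
  (((b & e) | (~d | (b & (~c & d)))) & ((~b | c) | d)) = 11001100001111011100110000111101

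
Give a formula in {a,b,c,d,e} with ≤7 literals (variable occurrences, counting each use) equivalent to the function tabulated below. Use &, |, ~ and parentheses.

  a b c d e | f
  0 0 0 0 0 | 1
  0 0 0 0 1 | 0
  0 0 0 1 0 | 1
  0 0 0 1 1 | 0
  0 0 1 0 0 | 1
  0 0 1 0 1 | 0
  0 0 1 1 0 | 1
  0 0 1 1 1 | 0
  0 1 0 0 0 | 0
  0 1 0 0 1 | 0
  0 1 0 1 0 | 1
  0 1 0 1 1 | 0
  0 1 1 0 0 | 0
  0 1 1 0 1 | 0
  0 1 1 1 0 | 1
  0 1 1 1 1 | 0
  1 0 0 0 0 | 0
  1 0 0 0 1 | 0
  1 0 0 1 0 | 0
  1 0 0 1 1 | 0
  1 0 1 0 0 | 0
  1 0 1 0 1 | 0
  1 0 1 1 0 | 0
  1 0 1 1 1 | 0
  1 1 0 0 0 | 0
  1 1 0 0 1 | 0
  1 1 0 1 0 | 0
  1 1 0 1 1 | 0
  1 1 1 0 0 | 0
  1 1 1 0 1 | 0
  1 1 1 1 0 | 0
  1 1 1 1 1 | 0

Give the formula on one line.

  ~b = 11111111000000001111111100000000
  (d | ~b) = 11111111001100111111111100110011
  ~a = 11111111111111110000000000000000
  ((d | ~b) & ~a) = 11111111001100110000000000000000
  ~e = 10101010101010101010101010101010
  (((d | ~b) & ~a) & ~e) = 10101010001000100000000000000000

(((d | ~b) & ~a) & ~e)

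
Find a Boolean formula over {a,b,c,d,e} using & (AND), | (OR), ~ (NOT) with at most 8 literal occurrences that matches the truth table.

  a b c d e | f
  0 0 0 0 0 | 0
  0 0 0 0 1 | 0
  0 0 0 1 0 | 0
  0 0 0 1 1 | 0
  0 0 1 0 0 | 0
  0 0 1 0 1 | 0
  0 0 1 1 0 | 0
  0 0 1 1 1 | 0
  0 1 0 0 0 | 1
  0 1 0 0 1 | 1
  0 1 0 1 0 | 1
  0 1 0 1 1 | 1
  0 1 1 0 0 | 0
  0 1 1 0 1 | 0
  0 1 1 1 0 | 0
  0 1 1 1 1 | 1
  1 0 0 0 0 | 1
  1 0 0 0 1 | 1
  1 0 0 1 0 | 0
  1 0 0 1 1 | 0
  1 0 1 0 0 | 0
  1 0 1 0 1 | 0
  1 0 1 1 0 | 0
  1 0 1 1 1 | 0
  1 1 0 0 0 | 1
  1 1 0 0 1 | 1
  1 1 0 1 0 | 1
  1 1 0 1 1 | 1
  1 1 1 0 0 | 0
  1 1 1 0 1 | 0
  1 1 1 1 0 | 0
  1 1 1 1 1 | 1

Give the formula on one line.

((b | ((a & ~d) & ~b)) & ((~c | d) & (e | ~c)))

  ~d = 11001100110011001100110011001100
  (a & ~d) = 00000000000000001100110011001100
  ~b = 11111111000000001111111100000000
  ((a & ~d) & ~b) = 00000000000000001100110000000000
  (b | ((a & ~d) & ~b)) = 00000000111111111100110011111111
  ~c = 11110000111100001111000011110000
  (~c | d) = 11110011111100111111001111110011
  (e | ~c) = 11110101111101011111010111110101
  ((~c | d) & (e | ~c)) = 11110001111100011111000111110001
  ((b | ((a & ~d) & ~b)) & ((~c | d) & (e | ~c))) = 00000000111100011100000011110001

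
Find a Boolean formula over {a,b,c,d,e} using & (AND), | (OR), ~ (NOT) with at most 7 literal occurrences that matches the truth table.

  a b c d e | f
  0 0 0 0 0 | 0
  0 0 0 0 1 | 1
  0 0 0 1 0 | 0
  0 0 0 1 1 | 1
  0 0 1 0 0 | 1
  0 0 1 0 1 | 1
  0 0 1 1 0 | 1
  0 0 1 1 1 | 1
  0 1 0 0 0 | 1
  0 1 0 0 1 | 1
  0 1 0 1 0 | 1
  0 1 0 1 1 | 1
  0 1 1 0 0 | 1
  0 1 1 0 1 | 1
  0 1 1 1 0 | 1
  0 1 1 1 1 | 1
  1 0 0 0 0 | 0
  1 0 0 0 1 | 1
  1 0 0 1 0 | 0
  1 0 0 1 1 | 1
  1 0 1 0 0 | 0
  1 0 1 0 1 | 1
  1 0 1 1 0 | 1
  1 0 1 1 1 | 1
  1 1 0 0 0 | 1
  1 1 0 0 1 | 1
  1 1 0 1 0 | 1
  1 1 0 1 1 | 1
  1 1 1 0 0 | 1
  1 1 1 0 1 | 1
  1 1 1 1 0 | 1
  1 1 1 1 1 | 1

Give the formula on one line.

  (b | d) = 00110011111111110011001111111111
  ~a = 11111111111111110000000000000000
  ((b | d) | ~a) = 11111111111111110011001111111111
  (c & ((b | d) | ~a)) = 00001111000011110000001100001111
  ((c & ((b | d) | ~a)) | b) = 00001111111111110000001111111111
  (((c & ((b | d) | ~a)) | b) | e) = 01011111111111110101011111111111

(((c & ((b | d) | ~a)) | b) | e)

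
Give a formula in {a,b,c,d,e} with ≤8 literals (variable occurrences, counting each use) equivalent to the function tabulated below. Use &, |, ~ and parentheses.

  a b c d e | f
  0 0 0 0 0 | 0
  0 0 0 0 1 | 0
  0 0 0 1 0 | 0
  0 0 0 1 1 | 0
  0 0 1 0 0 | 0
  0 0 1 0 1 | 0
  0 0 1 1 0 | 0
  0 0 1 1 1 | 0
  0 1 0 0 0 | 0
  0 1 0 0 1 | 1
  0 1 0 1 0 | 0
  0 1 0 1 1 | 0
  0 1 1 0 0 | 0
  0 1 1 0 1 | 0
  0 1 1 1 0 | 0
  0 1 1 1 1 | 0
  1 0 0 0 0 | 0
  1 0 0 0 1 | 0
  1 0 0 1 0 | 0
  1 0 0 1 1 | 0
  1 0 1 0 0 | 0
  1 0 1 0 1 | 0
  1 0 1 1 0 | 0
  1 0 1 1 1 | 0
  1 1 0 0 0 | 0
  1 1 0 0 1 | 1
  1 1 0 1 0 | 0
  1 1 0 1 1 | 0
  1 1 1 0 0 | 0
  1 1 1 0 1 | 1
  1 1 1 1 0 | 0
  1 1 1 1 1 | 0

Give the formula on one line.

  ~d = 11001100110011001100110011001100
  (~d & b) = 00000000110011000000000011001100
  (e & (~d & b)) = 00000000010001000000000001000100
  ~c = 11110000111100001111000011110000
  (~c | a) = 11110000111100001111111111111111
  ((e & (~d & b)) & (~c | a)) = 00000000010000000000000001000100

((e & (~d & b)) & (~c | a))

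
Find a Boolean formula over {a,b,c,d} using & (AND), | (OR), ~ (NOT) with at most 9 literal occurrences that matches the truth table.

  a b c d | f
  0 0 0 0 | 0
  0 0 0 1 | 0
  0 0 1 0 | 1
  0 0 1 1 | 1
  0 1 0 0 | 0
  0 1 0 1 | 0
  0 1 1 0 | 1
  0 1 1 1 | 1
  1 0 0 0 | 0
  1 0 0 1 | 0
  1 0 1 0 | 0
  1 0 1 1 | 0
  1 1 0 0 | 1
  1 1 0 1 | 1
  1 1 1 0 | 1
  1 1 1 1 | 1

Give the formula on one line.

  ~a = 1111111100000000
  (b & d) = 0000010100000101
  (~a | (b & d)) = 1111111100000101
  (b | (~a | (b & d))) = 1111111100001111
  (c | a) = 0011001111111111
  ((b | (~a | (b & d))) & (c | a)) = 0011001100001111

((b | (~a | (b & d))) & (c | a))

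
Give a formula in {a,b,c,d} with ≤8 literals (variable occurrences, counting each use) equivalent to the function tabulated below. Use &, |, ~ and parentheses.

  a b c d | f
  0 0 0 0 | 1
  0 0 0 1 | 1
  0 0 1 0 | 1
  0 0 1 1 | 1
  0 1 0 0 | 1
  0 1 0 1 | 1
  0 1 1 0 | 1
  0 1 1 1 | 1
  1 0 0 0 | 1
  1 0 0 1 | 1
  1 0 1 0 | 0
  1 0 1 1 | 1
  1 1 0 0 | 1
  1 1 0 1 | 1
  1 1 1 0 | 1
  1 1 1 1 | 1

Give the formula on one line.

((((a | ~d) & d) | ~c) | (b | ~a))

  ~d = 1010101010101010
  (a | ~d) = 1010101011111111
  ((a | ~d) & d) = 0000000001010101
  ~c = 1100110011001100
  (((a | ~d) & d) | ~c) = 1100110011011101
  ~a = 1111111100000000
  (b | ~a) = 1111111100001111
  ((((a | ~d) & d) | ~c) | (b | ~a)) = 1111111111011111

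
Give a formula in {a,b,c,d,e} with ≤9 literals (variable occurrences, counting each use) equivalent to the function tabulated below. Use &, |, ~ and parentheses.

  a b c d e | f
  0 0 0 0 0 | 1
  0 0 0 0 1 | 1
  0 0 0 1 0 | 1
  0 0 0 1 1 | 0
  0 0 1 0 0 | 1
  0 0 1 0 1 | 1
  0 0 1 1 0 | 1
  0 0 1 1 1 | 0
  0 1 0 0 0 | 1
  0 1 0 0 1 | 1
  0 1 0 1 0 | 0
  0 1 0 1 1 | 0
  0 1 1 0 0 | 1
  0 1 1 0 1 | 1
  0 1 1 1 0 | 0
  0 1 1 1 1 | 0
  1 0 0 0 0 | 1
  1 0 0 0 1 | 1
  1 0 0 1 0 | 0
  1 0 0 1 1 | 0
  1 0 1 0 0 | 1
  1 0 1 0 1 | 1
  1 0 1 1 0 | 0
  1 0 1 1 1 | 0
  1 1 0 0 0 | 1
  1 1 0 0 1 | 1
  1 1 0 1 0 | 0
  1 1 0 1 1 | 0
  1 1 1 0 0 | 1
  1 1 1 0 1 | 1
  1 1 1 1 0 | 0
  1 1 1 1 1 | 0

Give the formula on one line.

  ~d = 11001100110011001100110011001100
  ~a = 11111111111111110000000000000000
  ~b = 11111111000000001111111100000000
  ~e = 10101010101010101010101010101010
  (~b & ~e) = 10101010000000001010101000000000
  (~a & (~b & ~e)) = 10101010000000000000000000000000
  (~e | a) = 10101010101010101111111111111111
  (c & (~e | a)) = 00001010000010100000111100001111
  (~d & c) = 00001100000011000000110000001100
  ((c & (~e | a)) & (~d & c)) = 00001000000010000000110000001100
  ((~a & (~b & ~e)) | ((c & (~e | a)) & (~d & c))) = 10101010000010000000110000001100
  (~d | ((~a & (~b & ~e)) | ((c & (~e | a)) & (~d & c)))) = 11101110110011001100110011001100

(~d | ((~a & (~b & ~e)) | ((c & (~e | a)) & (~d & c))))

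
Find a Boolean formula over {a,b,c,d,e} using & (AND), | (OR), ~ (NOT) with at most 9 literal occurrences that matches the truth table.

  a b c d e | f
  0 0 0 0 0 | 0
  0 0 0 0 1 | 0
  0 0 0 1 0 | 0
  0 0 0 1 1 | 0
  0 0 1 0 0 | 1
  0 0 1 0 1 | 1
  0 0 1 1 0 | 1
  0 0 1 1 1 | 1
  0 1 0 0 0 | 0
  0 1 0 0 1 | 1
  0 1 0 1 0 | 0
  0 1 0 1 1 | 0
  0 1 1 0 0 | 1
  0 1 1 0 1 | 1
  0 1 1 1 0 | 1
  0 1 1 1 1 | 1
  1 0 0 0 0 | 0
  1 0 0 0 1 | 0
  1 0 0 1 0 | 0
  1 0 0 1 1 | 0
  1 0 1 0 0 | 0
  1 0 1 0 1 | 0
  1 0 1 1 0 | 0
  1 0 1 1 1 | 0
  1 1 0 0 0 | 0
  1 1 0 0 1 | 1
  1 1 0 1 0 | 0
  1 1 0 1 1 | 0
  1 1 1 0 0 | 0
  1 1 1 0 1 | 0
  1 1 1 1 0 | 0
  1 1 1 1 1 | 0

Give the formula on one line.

  (b | c) = 00001111111111110000111111111111
  ((b | c) | d) = 00111111111111110011111111111111
  ~d = 11001100110011001100110011001100
  (((b | c) | d) & ~d) = 00001100110011000000110011001100
  (c | (((b | c) | d) & ~d)) = 00001111110011110000111111001111
  ~a = 11111111111111110000000000000000
  (~a & c) = 00001111000011110000000000000000
  ~c = 11110000111100001111000011110000
  (e & ~c) = 01010000010100000101000001010000
  ((~a & c) | (e & ~c)) = 01011111010111110101000001010000
  ((c | (((b | c) | d) & ~d)) & ((~a & c) | (e & ~c))) = 00001111010011110000000001000000

((c | (((b | c) | d) & ~d)) & ((~a & c) | (e & ~c)))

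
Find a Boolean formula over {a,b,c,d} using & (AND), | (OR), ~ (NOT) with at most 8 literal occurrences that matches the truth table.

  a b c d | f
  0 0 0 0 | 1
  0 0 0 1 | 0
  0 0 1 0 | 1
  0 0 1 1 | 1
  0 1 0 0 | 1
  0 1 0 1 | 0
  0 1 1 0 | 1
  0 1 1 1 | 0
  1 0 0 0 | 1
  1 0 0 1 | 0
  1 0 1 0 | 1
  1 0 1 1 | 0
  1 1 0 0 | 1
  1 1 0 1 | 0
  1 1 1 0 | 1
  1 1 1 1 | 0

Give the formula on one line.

((((~d & ~b) | (~a & c)) & ~b) | ~d)

  ~d = 1010101010101010
  ~b = 1111000011110000
  (~d & ~b) = 1010000010100000
  ~a = 1111111100000000
  (~a & c) = 0011001100000000
  ((~d & ~b) | (~a & c)) = 1011001110100000
  (((~d & ~b) | (~a & c)) & ~b) = 1011000010100000
  ((((~d & ~b) | (~a & c)) & ~b) | ~d) = 1011101010101010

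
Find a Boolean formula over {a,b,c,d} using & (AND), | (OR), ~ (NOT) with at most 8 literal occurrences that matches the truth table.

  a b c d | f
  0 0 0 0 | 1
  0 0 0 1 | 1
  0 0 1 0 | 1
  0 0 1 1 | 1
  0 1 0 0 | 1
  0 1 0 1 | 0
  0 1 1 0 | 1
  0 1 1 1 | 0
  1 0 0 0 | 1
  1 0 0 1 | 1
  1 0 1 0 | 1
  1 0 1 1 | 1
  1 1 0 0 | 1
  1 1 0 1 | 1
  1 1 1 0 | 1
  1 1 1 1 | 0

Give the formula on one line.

  ~c = 1100110011001100
  (b & ~c) = 0000110000001100
  ((b & ~c) & a) = 0000000000001100
  ~b = 1111000011110000
  ~d = 1010101010101010
  (~b | ~d) = 1111101011111010
  (((b & ~c) & a) | (~b | ~d)) = 1111101011111110

(((b & ~c) & a) | (~b | ~d))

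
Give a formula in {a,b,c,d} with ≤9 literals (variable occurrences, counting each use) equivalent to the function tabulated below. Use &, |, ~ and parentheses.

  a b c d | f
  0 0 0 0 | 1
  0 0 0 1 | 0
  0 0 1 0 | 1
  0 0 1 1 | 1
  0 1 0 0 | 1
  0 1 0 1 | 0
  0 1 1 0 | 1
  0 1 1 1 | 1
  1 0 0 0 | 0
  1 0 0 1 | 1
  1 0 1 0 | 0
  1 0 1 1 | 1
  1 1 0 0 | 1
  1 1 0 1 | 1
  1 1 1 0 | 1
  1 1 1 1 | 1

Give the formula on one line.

  ~d = 1010101010101010
  (d & c) = 0001000100010001
  (~d | (d & c)) = 1011101110111011
  ~a = 1111111100000000
  (b | ~a) = 1111111100001111
  ((~d | (d & c)) & (b | ~a)) = 1011101100001011
  (c & d) = 0001000100010001
  (a & d) = 0000000001010101
  ((c & d) | (a & d)) = 0001000101010101
  (((~d | (d & c)) & (b | ~a)) | ((c & d) | (a & d))) = 1011101101011111

(((~d | (d & c)) & (b | ~a)) | ((c & d) | (a & d)))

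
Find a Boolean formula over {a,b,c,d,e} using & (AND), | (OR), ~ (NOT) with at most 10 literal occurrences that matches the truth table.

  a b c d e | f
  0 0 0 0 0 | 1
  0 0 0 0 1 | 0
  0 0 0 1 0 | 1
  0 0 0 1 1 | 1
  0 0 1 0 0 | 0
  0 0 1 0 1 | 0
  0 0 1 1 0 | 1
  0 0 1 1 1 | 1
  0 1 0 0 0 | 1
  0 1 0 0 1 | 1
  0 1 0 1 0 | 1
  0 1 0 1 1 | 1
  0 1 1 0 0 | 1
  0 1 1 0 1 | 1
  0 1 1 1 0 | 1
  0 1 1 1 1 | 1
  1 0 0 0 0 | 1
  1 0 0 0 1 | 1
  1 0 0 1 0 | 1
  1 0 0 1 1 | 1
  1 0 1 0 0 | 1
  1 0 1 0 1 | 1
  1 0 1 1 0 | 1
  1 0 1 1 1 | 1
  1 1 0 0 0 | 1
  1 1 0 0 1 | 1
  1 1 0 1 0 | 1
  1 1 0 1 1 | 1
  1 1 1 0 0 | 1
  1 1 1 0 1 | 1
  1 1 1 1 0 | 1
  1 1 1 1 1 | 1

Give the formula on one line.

((a | b) | (((a | d) | (~c & ~e)) & ~a))

  (a | b) = 00000000111111111111111111111111
  (a | d) = 00110011001100111111111111111111
  ~c = 11110000111100001111000011110000
  ~e = 10101010101010101010101010101010
  (~c & ~e) = 10100000101000001010000010100000
  ((a | d) | (~c & ~e)) = 10110011101100111111111111111111
  ~a = 11111111111111110000000000000000
  (((a | d) | (~c & ~e)) & ~a) = 10110011101100110000000000000000
  ((a | b) | (((a | d) | (~c & ~e)) & ~a)) = 10110011111111111111111111111111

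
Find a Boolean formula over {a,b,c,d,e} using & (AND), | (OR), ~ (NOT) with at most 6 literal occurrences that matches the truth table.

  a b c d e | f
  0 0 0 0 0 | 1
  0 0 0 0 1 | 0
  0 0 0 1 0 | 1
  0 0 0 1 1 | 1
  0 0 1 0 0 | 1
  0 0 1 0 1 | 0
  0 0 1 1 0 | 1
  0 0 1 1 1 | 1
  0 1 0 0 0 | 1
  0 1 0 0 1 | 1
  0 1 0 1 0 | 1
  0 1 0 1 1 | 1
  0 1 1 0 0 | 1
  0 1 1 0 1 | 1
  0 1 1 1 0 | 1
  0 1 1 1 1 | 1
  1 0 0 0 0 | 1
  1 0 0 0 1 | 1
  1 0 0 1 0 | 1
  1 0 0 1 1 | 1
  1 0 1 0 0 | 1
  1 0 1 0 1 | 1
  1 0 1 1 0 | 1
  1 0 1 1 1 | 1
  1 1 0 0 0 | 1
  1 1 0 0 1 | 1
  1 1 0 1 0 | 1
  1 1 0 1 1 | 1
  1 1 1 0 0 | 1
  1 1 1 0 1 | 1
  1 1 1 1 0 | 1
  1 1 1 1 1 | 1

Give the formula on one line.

  (b | d) = 00110011111111110011001111111111
  ~e = 10101010101010101010101010101010
  ((b | d) | ~e) = 10111011111111111011101111111111
  (a | ((b | d) | ~e)) = 10111011111111111111111111111111

(a | ((b | d) | ~e))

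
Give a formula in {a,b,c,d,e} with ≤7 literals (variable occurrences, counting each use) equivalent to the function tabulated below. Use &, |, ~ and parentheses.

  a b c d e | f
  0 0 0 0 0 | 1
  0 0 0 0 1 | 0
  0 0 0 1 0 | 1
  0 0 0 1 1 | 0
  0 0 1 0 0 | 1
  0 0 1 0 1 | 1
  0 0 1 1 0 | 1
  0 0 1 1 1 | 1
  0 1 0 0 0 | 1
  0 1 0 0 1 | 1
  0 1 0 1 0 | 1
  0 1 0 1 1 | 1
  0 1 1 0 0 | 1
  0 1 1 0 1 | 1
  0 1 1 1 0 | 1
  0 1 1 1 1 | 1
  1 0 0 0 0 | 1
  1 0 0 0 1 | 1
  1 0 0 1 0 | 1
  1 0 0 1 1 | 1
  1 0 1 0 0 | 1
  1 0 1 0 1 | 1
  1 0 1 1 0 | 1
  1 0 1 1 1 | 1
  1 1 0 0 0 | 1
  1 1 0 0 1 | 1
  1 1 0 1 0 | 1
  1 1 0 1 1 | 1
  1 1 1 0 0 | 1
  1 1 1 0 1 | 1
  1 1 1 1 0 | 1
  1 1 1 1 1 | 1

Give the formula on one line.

  ~e = 10101010101010101010101010101010
  (~e | c) = 10101111101011111010111110101111
  ((~e | c) | b) = 10101111111111111010111111111111
  (a | ((~e | c) | b)) = 10101111111111111111111111111111

(a | ((~e | c) | b))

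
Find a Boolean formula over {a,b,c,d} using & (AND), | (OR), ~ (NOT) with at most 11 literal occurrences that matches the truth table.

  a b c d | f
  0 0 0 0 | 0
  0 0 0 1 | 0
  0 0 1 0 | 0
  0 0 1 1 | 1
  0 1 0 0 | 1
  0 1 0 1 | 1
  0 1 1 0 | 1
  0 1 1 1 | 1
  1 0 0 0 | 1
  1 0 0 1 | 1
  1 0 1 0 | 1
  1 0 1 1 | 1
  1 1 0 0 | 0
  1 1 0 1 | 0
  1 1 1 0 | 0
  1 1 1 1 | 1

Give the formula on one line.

  ~a = 1111111100000000
  (~a & b) = 0000111100000000
  (b | a) = 0000111111111111
  ~b = 1111000011110000
  ((b | a) & ~b) = 0000000011110000
  ((~a & b) | ((b | a) & ~b)) = 0000111111110000
  ~c = 1100110011001100
  (d | ~c) = 1101110111011101
  ((d | ~c) & c) = 0001000100010001
  (((~a & b) | ((b | a) & ~b)) | ((d | ~c) & c)) = 0001111111110001

(((~a & b) | ((b | a) & ~b)) | ((d | ~c) & c))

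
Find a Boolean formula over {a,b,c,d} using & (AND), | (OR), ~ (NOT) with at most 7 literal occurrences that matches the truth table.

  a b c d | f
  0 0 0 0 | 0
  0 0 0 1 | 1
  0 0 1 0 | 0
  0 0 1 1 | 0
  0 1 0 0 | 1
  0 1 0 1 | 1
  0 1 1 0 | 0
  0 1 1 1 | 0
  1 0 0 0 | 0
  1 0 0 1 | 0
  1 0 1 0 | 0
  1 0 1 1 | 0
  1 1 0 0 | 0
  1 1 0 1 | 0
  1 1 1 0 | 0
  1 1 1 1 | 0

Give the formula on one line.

  ~a = 1111111100000000
  ~c = 1100110011001100
  (~a & ~c) = 1100110000000000
  (d | b) = 0101111101011111
  ((~a & ~c) & (d | b)) = 0100110000000000

((~a & ~c) & (d | b))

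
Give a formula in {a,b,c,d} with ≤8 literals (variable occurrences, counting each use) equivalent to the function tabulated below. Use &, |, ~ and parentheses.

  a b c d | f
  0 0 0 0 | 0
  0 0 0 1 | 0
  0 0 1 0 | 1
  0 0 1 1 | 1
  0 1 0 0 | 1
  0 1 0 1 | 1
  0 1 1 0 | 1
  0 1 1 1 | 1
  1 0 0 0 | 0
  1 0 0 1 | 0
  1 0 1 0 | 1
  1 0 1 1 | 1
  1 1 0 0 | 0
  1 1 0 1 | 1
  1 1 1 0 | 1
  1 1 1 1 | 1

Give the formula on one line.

  ~a = 1111111100000000
  (~a | c) = 1111111100110011
  (c | d) = 0111011101110111
  ((~a | c) | (c | d)) = 1111111101110111
  (c | b) = 0011111100111111
  (((~a | c) | (c | d)) & (c | b)) = 0011111100110111

(((~a | c) | (c | d)) & (c | b))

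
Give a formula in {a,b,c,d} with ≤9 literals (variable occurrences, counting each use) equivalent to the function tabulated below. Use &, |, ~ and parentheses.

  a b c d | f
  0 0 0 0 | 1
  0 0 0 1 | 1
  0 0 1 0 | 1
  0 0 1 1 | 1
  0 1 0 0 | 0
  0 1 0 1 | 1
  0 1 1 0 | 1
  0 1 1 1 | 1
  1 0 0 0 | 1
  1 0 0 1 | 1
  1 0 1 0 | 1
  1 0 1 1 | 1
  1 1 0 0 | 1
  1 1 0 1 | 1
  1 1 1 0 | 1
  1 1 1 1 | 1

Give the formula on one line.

(((~b & (c | ~a)) | (c & b)) | (a | d))

  ~b = 1111000011110000
  ~a = 1111111100000000
  (c | ~a) = 1111111100110011
  (~b & (c | ~a)) = 1111000000110000
  (c & b) = 0000001100000011
  ((~b & (c | ~a)) | (c & b)) = 1111001100110011
  (a | d) = 0101010111111111
  (((~b & (c | ~a)) | (c & b)) | (a | d)) = 1111011111111111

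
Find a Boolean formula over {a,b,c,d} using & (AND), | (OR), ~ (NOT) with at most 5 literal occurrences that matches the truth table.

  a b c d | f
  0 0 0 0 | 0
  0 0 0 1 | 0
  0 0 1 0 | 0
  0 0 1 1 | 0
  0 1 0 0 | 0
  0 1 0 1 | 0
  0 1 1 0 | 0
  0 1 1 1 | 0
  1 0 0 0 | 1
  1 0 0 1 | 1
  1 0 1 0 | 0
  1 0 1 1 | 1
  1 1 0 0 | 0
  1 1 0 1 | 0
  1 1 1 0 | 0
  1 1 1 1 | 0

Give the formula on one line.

  ~c = 1100110011001100
  (d | ~c) = 1101110111011101
  ~b = 1111000011110000
  ((d | ~c) & ~b) = 1101000011010000
  (((d | ~c) & ~b) & a) = 0000000011010000

(((d | ~c) & ~b) & a)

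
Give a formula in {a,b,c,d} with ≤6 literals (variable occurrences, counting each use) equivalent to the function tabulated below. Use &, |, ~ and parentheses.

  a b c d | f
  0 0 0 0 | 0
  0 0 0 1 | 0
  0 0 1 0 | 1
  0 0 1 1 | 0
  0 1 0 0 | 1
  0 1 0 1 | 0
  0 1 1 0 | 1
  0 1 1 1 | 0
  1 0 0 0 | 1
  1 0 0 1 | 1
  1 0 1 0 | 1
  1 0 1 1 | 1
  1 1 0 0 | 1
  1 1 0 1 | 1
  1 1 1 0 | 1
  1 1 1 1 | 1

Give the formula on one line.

  (c | b) = 0011111100111111
  ~d = 1010101010101010
  ((c | b) & ~d) = 0010101000101010
  (a | ((c | b) & ~d)) = 0010101011111111

(a | ((c | b) & ~d))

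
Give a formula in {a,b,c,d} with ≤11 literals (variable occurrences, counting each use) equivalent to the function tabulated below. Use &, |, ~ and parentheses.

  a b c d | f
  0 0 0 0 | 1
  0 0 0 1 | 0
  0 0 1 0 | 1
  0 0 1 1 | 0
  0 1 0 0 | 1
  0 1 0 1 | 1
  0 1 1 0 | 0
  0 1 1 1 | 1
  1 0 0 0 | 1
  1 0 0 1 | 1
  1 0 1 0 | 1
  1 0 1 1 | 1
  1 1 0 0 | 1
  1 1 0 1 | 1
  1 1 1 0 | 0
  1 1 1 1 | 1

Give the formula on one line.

(((b & ~c) | (d & ((c & b) | a))) | (~b & (~d | b)))

  ~c = 1100110011001100
  (b & ~c) = 0000110000001100
  (c & b) = 0000001100000011
  ((c & b) | a) = 0000001111111111
  (d & ((c & b) | a)) = 0000000101010101
  ((b & ~c) | (d & ((c & b) | a))) = 0000110101011101
  ~b = 1111000011110000
  ~d = 1010101010101010
  (~d | b) = 1010111110101111
  (~b & (~d | b)) = 1010000010100000
  (((b & ~c) | (d & ((c & b) | a))) | (~b & (~d | b))) = 1010110111111101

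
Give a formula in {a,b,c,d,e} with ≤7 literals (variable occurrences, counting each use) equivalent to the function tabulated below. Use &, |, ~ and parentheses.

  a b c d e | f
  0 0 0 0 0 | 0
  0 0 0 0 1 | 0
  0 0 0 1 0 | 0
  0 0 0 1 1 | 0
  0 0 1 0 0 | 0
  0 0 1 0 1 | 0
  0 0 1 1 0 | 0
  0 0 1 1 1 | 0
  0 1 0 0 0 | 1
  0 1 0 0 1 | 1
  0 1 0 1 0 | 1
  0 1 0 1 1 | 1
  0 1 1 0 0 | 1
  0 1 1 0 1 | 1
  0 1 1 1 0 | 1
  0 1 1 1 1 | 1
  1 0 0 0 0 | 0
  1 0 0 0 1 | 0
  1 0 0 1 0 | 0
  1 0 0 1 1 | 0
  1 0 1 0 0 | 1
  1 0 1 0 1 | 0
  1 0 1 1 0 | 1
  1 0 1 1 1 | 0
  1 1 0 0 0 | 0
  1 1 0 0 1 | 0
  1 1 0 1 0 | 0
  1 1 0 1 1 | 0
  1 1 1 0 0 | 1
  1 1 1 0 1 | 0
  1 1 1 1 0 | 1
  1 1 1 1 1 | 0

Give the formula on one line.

  ~a = 11111111111111110000000000000000
  (~a & b) = 00000000111111110000000000000000
  (a & c) = 00000000000000000000111100001111
  ~e = 10101010101010101010101010101010
  ((a & c) & ~e) = 00000000000000000000101000001010
  ((~a & b) | ((a & c) & ~e)) = 00000000111111110000101000001010

((~a & b) | ((a & c) & ~e))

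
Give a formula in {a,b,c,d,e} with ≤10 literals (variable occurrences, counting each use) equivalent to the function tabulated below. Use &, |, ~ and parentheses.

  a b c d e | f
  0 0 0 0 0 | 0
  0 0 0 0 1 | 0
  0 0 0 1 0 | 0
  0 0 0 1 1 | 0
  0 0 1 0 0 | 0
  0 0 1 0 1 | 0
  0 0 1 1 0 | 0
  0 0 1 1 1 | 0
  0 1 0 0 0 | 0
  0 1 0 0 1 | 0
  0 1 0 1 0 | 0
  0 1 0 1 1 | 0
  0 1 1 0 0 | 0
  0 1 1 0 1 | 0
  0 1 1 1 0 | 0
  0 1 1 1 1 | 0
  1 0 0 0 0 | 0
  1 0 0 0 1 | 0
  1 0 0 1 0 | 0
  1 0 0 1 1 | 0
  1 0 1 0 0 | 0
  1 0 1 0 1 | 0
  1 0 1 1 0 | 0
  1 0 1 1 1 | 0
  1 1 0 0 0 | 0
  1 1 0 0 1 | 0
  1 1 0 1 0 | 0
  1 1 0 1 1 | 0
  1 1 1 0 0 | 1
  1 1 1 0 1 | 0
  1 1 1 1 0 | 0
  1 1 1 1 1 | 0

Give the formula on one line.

  (b & c) = 00000000000011110000000000001111
  ~c = 11110000111100001111000011110000
  (~c | a) = 11110000111100001111111111111111
  ~d = 11001100110011001100110011001100
  ((~c | a) & ~d) = 11000000110000001100110011001100
  ((b & c) & ((~c | a) & ~d)) = 00000000000000000000000000001100
  ~e = 10101010101010101010101010101010
  (~c | ~e) = 11111010111110101111101011111010
  (((b & c) & ((~c | a) & ~d)) & (~c | ~e)) = 00000000000000000000000000001000

(((b & c) & ((~c | a) & ~d)) & (~c | ~e))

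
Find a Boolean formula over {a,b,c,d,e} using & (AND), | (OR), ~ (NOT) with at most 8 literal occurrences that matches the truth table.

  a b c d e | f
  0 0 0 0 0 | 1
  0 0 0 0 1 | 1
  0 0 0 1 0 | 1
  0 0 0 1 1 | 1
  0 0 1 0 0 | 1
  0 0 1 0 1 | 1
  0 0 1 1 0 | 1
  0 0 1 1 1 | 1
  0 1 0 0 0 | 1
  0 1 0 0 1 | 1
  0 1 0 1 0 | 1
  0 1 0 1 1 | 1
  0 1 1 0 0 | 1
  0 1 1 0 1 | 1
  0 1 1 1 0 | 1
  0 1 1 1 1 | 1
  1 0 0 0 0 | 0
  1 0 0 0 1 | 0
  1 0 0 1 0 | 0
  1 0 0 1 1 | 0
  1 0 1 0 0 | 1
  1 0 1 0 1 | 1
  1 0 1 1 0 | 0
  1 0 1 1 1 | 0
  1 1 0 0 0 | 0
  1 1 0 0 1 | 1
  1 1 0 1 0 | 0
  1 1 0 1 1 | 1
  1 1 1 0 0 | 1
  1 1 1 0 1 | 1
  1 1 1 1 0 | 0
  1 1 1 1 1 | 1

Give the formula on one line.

  (b & d) = 00000000001100110000000000110011
  ((b & d) | c) = 00001111001111110000111100111111
  ~d = 11001100110011001100110011001100
  (((b & d) | c) & ~d) = 00001100000011000000110000001100
  (b & e) = 00000000010101010000000001010101
  ((((b & d) | c) & ~d) | (b & e)) = 00001100010111010000110001011101
  ~a = 11111111111111110000000000000000
  (((((b & d) | c) & ~d) | (b & e)) | ~a) = 11111111111111110000110001011101

(((((b & d) | c) & ~d) | (b & e)) | ~a)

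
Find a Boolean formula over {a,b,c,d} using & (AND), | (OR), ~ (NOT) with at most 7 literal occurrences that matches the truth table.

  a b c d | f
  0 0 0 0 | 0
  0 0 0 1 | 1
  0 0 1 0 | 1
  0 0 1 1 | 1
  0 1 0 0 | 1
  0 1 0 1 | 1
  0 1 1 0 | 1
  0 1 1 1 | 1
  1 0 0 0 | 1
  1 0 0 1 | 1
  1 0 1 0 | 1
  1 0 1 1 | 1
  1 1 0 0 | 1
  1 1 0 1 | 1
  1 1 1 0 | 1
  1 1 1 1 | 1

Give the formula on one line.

(((a | c) | (c | b)) | d)

  (a | c) = 0011001111111111
  (c | b) = 0011111100111111
  ((a | c) | (c | b)) = 0011111111111111
  (((a | c) | (c | b)) | d) = 0111111111111111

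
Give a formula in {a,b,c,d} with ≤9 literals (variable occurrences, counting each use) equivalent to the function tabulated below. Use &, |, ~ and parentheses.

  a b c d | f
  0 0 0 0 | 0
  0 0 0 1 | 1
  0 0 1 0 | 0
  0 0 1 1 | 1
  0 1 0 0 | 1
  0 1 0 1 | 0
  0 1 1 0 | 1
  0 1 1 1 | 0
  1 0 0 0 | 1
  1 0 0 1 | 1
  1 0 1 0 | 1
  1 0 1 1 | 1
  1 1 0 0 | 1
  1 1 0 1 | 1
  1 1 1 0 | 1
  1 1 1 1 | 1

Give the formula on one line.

  ~b = 1111000011110000
  ~d = 1010101010101010
  (~b | ~d) = 1111101011111010
  ((~b | ~d) & d) = 0101000001010000
  (~d & b) = 0000101000001010
  ((~d & b) | a) = 0000101011111111
  (((~b | ~d) & d) | ((~d & b) | a)) = 0101101011111111

(((~b | ~d) & d) | ((~d & b) | a))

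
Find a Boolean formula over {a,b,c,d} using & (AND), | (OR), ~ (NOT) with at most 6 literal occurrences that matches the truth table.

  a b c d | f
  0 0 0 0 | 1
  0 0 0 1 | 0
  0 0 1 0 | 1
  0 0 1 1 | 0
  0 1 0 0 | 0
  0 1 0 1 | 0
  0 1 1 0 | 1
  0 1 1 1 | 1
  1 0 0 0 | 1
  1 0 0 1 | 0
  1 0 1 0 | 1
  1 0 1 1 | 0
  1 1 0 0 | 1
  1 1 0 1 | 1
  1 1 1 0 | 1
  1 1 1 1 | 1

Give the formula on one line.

((~b & ~d) | ((c | a) & b))

  ~b = 1111000011110000
  ~d = 1010101010101010
  (~b & ~d) = 1010000010100000
  (c | a) = 0011001111111111
  ((c | a) & b) = 0000001100001111
  ((~b & ~d) | ((c | a) & b)) = 1010001110101111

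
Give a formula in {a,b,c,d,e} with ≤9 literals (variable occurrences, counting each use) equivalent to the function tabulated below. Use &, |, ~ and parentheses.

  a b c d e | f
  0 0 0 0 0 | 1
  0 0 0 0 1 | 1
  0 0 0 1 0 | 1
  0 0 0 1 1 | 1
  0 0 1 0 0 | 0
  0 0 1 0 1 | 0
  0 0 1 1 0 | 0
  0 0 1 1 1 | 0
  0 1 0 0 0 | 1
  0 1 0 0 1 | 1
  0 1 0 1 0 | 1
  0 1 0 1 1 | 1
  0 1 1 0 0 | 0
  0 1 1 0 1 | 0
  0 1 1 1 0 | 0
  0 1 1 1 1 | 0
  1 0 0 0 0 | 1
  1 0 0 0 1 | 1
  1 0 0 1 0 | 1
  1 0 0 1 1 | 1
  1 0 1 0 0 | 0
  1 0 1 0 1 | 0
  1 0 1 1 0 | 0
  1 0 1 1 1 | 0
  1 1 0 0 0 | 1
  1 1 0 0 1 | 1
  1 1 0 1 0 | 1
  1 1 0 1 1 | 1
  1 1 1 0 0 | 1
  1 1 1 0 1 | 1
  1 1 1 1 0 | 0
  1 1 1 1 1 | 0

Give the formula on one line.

  ~c = 11110000111100001111000011110000
  ~d = 11001100110011001100110011001100
  (~c | ~d) = 11111100111111001111110011111100
  (b & (~c | ~d)) = 00000000111111000000000011111100
  (~d & ~c) = 11000000110000001100000011000000
  (a | (~d & ~c)) = 11000000110000001111111111111111
  (~c | (a | (~d & ~c))) = 11110000111100001111111111111111
  ((b & (~c | ~d)) & (~c | (a | (~d & ~c)))) = 00000000111100000000000011111100
  (((b & (~c | ~d)) & (~c | (a | (~d & ~c)))) | ~c) = 11110000111100001111000011111100

(((b & (~c | ~d)) & (~c | (a | (~d & ~c)))) | ~c)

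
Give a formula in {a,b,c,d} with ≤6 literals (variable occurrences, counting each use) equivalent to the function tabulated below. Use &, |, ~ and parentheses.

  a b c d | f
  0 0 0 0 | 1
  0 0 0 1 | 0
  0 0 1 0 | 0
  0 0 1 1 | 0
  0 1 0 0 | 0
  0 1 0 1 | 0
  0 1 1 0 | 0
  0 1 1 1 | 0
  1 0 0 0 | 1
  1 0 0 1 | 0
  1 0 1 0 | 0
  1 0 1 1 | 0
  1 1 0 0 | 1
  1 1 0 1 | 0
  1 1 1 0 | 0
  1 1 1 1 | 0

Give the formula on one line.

((~d & (a | ~b)) & (~c | (d & ~b)))

  ~d = 1010101010101010
  ~b = 1111000011110000
  (a | ~b) = 1111000011111111
  (~d & (a | ~b)) = 1010000010101010
  ~c = 1100110011001100
  (d & ~b) = 0101000001010000
  (~c | (d & ~b)) = 1101110011011100
  ((~d & (a | ~b)) & (~c | (d & ~b))) = 1000000010001000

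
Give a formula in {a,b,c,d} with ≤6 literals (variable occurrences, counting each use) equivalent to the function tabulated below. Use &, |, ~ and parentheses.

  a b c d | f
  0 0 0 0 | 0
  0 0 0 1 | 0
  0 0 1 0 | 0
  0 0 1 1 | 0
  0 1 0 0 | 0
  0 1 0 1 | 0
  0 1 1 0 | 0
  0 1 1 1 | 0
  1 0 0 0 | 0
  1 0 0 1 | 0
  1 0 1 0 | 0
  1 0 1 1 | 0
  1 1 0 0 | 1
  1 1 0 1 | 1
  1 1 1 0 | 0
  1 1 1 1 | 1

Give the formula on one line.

  (a & b) = 0000000000001111
  ~c = 1100110011001100
  (d | ~c) = 1101110111011101
  ((a & b) & (d | ~c)) = 0000000000001101

((a & b) & (d | ~c))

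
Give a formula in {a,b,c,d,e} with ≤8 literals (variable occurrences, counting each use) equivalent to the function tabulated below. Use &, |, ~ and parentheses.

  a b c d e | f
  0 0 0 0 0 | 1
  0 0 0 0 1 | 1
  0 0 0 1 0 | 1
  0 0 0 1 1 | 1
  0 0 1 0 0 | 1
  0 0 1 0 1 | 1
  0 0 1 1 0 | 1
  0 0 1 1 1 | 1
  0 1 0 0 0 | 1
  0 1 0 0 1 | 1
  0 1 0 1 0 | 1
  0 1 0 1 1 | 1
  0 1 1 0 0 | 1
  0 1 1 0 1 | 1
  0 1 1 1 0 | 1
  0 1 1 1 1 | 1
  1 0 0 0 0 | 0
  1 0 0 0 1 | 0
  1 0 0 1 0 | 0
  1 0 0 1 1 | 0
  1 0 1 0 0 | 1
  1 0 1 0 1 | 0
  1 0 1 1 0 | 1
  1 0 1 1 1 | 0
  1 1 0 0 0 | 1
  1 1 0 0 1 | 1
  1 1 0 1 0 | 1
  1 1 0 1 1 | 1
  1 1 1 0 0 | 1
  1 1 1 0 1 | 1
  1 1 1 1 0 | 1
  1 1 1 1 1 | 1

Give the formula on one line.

(((~a & d) | b) | ((c & ~e) | ~a))

  ~a = 11111111111111110000000000000000
  (~a & d) = 00110011001100110000000000000000
  ((~a & d) | b) = 00110011111111110000000011111111
  ~e = 10101010101010101010101010101010
  (c & ~e) = 00001010000010100000101000001010
  ((c & ~e) | ~a) = 11111111111111110000101000001010
  (((~a & d) | b) | ((c & ~e) | ~a)) = 11111111111111110000101011111111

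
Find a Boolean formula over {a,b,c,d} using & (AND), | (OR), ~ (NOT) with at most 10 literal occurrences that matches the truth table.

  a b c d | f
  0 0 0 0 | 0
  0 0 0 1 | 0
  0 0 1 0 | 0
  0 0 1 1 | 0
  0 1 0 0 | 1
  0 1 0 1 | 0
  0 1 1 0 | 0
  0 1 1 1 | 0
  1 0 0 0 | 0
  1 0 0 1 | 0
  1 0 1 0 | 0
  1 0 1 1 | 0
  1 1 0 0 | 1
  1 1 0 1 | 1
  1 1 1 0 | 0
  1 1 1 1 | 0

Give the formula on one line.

(((~d | (~b & ~c)) | (d & a)) & (b & ~c))

  ~d = 1010101010101010
  ~b = 1111000011110000
  ~c = 1100110011001100
  (~b & ~c) = 1100000011000000
  (~d | (~b & ~c)) = 1110101011101010
  (d & a) = 0000000001010101
  ((~d | (~b & ~c)) | (d & a)) = 1110101011111111
  (b & ~c) = 0000110000001100
  (((~d | (~b & ~c)) | (d & a)) & (b & ~c)) = 0000100000001100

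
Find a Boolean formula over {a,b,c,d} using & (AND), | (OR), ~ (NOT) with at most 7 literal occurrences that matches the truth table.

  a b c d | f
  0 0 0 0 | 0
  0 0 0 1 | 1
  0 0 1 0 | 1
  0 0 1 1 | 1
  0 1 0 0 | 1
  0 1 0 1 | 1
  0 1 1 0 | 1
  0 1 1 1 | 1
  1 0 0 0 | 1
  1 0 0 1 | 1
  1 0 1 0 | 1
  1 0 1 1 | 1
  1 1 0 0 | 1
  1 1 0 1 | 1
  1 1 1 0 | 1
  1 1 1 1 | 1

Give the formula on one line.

(((~d & b) | d) | ((a | d) | (~d & c)))

  ~d = 1010101010101010
  (~d & b) = 0000101000001010
  ((~d & b) | d) = 0101111101011111
  (a | d) = 0101010111111111
  (~d & c) = 0010001000100010
  ((a | d) | (~d & c)) = 0111011111111111
  (((~d & b) | d) | ((a | d) | (~d & c))) = 0111111111111111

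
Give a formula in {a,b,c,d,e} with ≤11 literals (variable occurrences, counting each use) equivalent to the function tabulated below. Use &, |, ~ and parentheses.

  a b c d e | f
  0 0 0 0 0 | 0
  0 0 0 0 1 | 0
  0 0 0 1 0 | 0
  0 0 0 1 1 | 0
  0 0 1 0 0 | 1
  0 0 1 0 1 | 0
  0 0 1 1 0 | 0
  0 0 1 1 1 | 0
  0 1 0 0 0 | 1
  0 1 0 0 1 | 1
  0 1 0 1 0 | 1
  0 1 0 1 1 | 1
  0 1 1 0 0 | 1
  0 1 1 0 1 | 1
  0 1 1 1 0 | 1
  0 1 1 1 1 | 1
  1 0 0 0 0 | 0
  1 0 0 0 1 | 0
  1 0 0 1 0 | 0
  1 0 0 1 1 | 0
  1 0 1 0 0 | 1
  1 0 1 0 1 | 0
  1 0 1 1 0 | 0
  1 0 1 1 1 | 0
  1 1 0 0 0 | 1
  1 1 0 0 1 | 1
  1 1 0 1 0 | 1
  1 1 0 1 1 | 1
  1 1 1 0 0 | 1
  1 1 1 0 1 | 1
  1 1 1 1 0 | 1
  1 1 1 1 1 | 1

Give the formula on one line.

  ~d = 11001100110011001100110011001100
  ~e = 10101010101010101010101010101010
  (~d & ~e) = 10001000100010001000100010001000
  ((~d & ~e) & c) = 00001000000010000000100000001000
  ~a = 11111111111111110000000000000000
  (d & ~a) = 00110011001100110000000000000000
  (c | (d & ~a)) = 00111111001111110000111100001111
  ((c | (d & ~a)) & b) = 00000000001111110000000000001111
  (((~d & ~e) & c) | ((c | (d & ~a)) & b)) = 00001000001111110000100000001111
  ((((~d & ~e) & c) | ((c | (d & ~a)) & b)) | b) = 00001000111111110000100011111111

((((~d & ~e) & c) | ((c | (d & ~a)) & b)) | b)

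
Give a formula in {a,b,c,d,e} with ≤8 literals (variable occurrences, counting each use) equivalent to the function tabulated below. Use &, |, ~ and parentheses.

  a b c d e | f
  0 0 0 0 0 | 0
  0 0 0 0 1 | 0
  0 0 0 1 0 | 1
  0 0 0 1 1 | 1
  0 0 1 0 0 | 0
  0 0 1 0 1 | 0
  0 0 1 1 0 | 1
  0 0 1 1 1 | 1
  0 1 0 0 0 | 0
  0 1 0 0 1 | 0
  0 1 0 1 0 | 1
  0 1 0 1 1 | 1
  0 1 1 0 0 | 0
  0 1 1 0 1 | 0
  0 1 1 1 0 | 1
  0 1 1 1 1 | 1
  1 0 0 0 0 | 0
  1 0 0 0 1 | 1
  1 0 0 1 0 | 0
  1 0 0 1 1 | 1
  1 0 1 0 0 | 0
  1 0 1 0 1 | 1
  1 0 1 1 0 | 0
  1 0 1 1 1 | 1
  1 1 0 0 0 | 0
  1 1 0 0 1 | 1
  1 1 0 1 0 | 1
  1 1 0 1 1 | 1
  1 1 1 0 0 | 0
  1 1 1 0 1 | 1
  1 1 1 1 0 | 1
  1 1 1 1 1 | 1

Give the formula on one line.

  (e & d) = 00010001000100010001000100010001
  (a & e) = 00000000000000000101010101010101
  ((e & d) | (a & e)) = 00010001000100010101010101010101
  ~a = 11111111111111110000000000000000
  (b | ~a) = 11111111111111110000000011111111
  ((b | ~a) & d) = 00110011001100110000000000110011
  ~e = 10101010101010101010101010101010
  (((b | ~a) & d) & ~e) = 00100010001000100000000000100010
  (((e & d) | (a & e)) | (((b | ~a) & d) & ~e)) = 00110011001100110101010101110111

(((e & d) | (a & e)) | (((b | ~a) & d) & ~e))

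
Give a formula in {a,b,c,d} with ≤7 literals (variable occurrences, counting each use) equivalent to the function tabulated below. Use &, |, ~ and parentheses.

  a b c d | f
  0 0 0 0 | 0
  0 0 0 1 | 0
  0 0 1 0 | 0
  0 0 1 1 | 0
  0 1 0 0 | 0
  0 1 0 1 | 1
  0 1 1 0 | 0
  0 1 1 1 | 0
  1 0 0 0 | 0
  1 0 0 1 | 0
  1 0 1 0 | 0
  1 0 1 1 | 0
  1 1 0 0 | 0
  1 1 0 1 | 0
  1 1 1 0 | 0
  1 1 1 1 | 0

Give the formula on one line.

((~a & (b & ~c)) & ((c & ~d) | (~c & d)))

  ~a = 1111111100000000
  ~c = 1100110011001100
  (b & ~c) = 0000110000001100
  (~a & (b & ~c)) = 0000110000000000
  ~d = 1010101010101010
  (c & ~d) = 0010001000100010
  (~c & d) = 0100010001000100
  ((c & ~d) | (~c & d)) = 0110011001100110
  ((~a & (b & ~c)) & ((c & ~d) | (~c & d))) = 0000010000000000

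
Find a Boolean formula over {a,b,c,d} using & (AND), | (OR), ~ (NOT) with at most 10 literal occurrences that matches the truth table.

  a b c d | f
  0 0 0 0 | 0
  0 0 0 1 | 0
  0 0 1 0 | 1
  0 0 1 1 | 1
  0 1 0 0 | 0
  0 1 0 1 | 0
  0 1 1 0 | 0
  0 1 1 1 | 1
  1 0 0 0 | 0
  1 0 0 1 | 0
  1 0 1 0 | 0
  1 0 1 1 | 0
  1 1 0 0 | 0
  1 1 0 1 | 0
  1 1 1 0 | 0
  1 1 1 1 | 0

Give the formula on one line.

((~a & c) & ((~c & ~d) | ((d | ~b) | ((a | c) & ~c))))

  ~a = 1111111100000000
  (~a & c) = 0011001100000000
  ~c = 1100110011001100
  ~d = 1010101010101010
  (~c & ~d) = 1000100010001000
  ~b = 1111000011110000
  (d | ~b) = 1111010111110101
  (a | c) = 0011001111111111
  ((a | c) & ~c) = 0000000011001100
  ((d | ~b) | ((a | c) & ~c)) = 1111010111111101
  ((~c & ~d) | ((d | ~b) | ((a | c) & ~c))) = 1111110111111101
  ((~a & c) & ((~c & ~d) | ((d | ~b) | ((a | c) & ~c)))) = 0011000100000000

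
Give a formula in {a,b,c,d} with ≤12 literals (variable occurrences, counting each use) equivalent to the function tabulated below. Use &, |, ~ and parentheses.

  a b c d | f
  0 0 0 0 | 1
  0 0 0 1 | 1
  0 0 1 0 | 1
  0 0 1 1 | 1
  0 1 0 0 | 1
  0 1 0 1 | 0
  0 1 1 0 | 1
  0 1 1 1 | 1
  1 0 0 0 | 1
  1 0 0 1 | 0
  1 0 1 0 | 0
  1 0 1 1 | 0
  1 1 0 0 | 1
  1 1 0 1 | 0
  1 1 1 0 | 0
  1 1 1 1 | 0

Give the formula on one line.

((((b & c) & ~a) | ((~d | ~b) | a)) & (~a | (~c & ~d)))

  (b & c) = 0000001100000011
  ~a = 1111111100000000
  ((b & c) & ~a) = 0000001100000000
  ~d = 1010101010101010
  ~b = 1111000011110000
  (~d | ~b) = 1111101011111010
  ((~d | ~b) | a) = 1111101011111111
  (((b & c) & ~a) | ((~d | ~b) | a)) = 1111101111111111
  ~c = 1100110011001100
  (~c & ~d) = 1000100010001000
  (~a | (~c & ~d)) = 1111111110001000
  ((((b & c) & ~a) | ((~d | ~b) | a)) & (~a | (~c & ~d))) = 1111101110001000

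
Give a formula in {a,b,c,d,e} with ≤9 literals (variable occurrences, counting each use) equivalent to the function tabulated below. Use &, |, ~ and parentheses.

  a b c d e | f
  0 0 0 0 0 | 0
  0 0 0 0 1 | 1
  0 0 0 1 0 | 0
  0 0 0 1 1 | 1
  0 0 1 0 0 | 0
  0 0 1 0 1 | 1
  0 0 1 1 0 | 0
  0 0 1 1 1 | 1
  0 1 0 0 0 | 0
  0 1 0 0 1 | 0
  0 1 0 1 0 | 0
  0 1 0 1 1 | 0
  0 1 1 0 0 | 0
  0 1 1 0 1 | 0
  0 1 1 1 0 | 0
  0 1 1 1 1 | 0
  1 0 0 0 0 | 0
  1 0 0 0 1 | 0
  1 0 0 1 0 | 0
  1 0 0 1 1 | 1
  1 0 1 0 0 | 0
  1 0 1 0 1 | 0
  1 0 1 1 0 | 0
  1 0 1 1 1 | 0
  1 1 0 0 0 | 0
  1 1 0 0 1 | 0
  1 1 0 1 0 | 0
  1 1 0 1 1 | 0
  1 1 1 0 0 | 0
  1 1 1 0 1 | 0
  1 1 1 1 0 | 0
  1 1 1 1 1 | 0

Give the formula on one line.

  ~c = 11110000111100001111000011110000
  (d & ~c) = 00110000001100000011000000110000
  ~a = 11111111111111110000000000000000
  ((d & ~c) | ~a) = 11111111111111110011000000110000
  ~e = 10101010101010101010101010101010
  (a | ~e) = 10101010101010101111111111111111
  ((a | ~e) & b) = 00000000101010100000000011111111
  (((d & ~c) | ~a) | ((a | ~e) & b)) = 11111111111111110011000011111111
  ~b = 11111111000000001111111100000000
  (e & ~b) = 01010101000000000101010100000000
  ((((d & ~c) | ~a) | ((a | ~e) & b)) & (e & ~b)) = 01010101000000000001000000000000

((((d & ~c) | ~a) | ((a | ~e) & b)) & (e & ~b))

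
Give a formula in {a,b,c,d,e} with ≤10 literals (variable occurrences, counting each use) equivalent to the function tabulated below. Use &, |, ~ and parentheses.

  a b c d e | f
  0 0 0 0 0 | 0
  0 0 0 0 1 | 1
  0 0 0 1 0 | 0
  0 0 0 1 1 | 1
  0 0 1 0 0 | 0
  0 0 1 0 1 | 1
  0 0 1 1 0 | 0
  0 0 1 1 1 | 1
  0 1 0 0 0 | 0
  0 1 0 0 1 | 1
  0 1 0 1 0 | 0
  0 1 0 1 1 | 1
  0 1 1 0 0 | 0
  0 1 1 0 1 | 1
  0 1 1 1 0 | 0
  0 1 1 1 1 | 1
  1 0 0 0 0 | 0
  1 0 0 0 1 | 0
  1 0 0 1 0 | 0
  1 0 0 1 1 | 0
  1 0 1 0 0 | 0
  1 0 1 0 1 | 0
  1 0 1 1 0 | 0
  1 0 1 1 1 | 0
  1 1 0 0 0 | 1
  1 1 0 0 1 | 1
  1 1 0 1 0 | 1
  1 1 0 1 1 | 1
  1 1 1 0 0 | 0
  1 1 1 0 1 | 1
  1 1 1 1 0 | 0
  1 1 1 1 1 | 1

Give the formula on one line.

((e | (~c & a)) & ((~a | (e & b)) | b))

  ~c = 11110000111100001111000011110000
  (~c & a) = 00000000000000001111000011110000
  (e | (~c & a)) = 01010101010101011111010111110101
  ~a = 11111111111111110000000000000000
  (e & b) = 00000000010101010000000001010101
  (~a | (e & b)) = 11111111111111110000000001010101
  ((~a | (e & b)) | b) = 11111111111111110000000011111111
  ((e | (~c & a)) & ((~a | (e & b)) | b)) = 01010101010101010000000011110101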